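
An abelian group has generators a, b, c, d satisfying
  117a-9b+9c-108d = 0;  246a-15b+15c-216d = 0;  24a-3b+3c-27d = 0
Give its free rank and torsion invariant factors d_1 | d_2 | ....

rank_ℚ(R)=3; free=4−3=1
SNF(R) diag = [3, 9, 27] → torsion [3, 9, 27]

Answer: M ≅ ℤ^1 ⊕ ℤ/3 ⊕ ℤ/9 ⊕ ℤ/27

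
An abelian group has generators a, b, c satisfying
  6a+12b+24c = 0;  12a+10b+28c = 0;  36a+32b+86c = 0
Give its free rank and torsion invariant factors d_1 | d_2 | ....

Answer: M ≅ ℤ/2 ⊕ ℤ/6 ⊕ ℤ/6

Derivation:
rank_ℚ(R)=3; free=3−3=0
SNF(R) diag = [2, 6, 6] → torsion [2, 6, 6]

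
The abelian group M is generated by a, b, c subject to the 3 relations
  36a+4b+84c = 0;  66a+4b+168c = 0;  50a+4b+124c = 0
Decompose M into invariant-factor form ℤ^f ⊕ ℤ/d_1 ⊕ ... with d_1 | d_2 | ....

rank_ℚ(R)=3; free=3−3=0
SNF(R) diag = [2, 4, 12] → torsion [2, 4, 12]

Answer: M ≅ ℤ/2 ⊕ ℤ/4 ⊕ ℤ/12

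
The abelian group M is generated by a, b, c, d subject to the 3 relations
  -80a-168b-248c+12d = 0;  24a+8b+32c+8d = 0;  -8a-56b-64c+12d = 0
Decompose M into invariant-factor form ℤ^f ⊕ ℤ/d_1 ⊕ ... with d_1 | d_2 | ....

Answer: M ≅ ℤ^1 ⊕ ℤ/4 ⊕ ℤ/8 ⊕ ℤ/8

Derivation:
rank_ℚ(R)=3; free=4−3=1
SNF(R) diag = [4, 8, 8] → torsion [4, 8, 8]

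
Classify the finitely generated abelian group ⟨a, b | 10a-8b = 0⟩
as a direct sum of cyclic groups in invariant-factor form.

rank_ℚ(R)=1; free=2−1=1
SNF(R) diag = [2] → torsion [2]

Answer: M ≅ ℤ^1 ⊕ ℤ/2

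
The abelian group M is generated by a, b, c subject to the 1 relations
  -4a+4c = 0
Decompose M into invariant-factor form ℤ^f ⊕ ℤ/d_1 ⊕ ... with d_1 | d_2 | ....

rank_ℚ(R)=1; free=3−1=2
SNF(R) diag = [4] → torsion [4]

Answer: M ≅ ℤ^2 ⊕ ℤ/4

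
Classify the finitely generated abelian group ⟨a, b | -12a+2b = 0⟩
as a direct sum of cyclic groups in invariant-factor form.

Answer: M ≅ ℤ^1 ⊕ ℤ/2

Derivation:
rank_ℚ(R)=1; free=2−1=1
SNF(R) diag = [2] → torsion [2]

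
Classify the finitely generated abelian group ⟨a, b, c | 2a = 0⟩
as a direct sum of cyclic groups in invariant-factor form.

Answer: M ≅ ℤ^2 ⊕ ℤ/2

Derivation:
rank_ℚ(R)=1; free=3−1=2
SNF(R) diag = [2] → torsion [2]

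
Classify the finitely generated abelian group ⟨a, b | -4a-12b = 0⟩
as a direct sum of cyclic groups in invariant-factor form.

Answer: M ≅ ℤ^1 ⊕ ℤ/4

Derivation:
rank_ℚ(R)=1; free=2−1=1
SNF(R) diag = [4] → torsion [4]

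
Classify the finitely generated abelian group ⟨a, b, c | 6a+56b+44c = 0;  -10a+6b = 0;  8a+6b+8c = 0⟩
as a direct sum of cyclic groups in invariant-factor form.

rank_ℚ(R)=3; free=3−3=0
SNF(R) diag = [2, 2, 4] → torsion [2, 2, 4]

Answer: M ≅ ℤ/2 ⊕ ℤ/2 ⊕ ℤ/4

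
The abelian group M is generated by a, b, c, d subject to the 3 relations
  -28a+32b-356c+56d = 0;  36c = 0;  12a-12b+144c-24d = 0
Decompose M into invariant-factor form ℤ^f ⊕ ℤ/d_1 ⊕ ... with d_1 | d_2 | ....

rank_ℚ(R)=3; free=4−3=1
SNF(R) diag = [4, 12, 36] → torsion [4, 12, 36]

Answer: M ≅ ℤ^1 ⊕ ℤ/4 ⊕ ℤ/12 ⊕ ℤ/36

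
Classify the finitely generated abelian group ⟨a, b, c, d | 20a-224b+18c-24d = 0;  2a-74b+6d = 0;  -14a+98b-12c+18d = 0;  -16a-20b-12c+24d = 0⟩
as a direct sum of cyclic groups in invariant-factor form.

rank_ℚ(R)=4; free=4−4=0
SNF(R) diag = [2, 6, 12, 36] → torsion [2, 6, 12, 36]

Answer: M ≅ ℤ/2 ⊕ ℤ/6 ⊕ ℤ/12 ⊕ ℤ/36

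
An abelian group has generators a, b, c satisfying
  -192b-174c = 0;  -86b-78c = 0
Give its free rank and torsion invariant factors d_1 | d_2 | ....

Answer: M ≅ ℤ^1 ⊕ ℤ/2 ⊕ ℤ/6

Derivation:
rank_ℚ(R)=2; free=3−2=1
SNF(R) diag = [2, 6] → torsion [2, 6]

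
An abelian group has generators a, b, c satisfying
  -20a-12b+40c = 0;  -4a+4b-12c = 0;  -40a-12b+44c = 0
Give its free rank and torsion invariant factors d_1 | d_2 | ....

Answer: M ≅ ℤ/4 ⊕ ℤ/4 ⊕ ℤ/12

Derivation:
rank_ℚ(R)=3; free=3−3=0
SNF(R) diag = [4, 4, 12] → torsion [4, 4, 12]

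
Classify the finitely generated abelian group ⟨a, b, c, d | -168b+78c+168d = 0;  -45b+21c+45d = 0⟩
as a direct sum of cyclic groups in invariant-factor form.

rank_ℚ(R)=2; free=4−2=2
SNF(R) diag = [3, 6] → torsion [3, 6]

Answer: M ≅ ℤ^2 ⊕ ℤ/3 ⊕ ℤ/6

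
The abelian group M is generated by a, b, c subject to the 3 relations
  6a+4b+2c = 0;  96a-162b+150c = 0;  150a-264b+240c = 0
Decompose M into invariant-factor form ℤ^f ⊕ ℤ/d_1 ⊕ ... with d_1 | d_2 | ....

rank_ℚ(R)=3; free=3−3=0
SNF(R) diag = [2, 6, 6] → torsion [2, 6, 6]

Answer: M ≅ ℤ/2 ⊕ ℤ/6 ⊕ ℤ/6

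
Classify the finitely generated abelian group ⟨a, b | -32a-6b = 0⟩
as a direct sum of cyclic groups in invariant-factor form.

Answer: M ≅ ℤ^1 ⊕ ℤ/2

Derivation:
rank_ℚ(R)=1; free=2−1=1
SNF(R) diag = [2] → torsion [2]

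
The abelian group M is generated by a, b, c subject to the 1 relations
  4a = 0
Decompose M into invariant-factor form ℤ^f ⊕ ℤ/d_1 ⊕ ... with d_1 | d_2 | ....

Answer: M ≅ ℤ^2 ⊕ ℤ/4

Derivation:
rank_ℚ(R)=1; free=3−1=2
SNF(R) diag = [4] → torsion [4]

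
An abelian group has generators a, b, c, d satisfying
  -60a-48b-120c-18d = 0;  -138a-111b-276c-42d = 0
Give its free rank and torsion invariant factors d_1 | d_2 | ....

Answer: M ≅ ℤ^2 ⊕ ℤ/3 ⊕ ℤ/6

Derivation:
rank_ℚ(R)=2; free=4−2=2
SNF(R) diag = [3, 6] → torsion [3, 6]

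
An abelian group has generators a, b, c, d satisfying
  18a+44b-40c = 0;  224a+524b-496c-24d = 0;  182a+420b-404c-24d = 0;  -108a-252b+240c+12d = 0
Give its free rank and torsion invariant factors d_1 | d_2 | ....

rank_ℚ(R)=4; free=4−4=0
SNF(R) diag = [2, 4, 4, 12] → torsion [2, 4, 4, 12]

Answer: M ≅ ℤ/2 ⊕ ℤ/4 ⊕ ℤ/4 ⊕ ℤ/12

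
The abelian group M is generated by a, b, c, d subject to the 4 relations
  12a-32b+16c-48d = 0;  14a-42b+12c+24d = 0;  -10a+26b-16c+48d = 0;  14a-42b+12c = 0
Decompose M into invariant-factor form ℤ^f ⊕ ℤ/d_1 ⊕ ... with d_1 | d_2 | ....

rank_ℚ(R)=4; free=4−4=0
SNF(R) diag = [2, 4, 12, 24] → torsion [2, 4, 12, 24]

Answer: M ≅ ℤ/2 ⊕ ℤ/4 ⊕ ℤ/12 ⊕ ℤ/24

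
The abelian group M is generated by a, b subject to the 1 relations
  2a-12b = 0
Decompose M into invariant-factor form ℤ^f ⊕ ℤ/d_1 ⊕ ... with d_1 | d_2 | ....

Answer: M ≅ ℤ^1 ⊕ ℤ/2

Derivation:
rank_ℚ(R)=1; free=2−1=1
SNF(R) diag = [2] → torsion [2]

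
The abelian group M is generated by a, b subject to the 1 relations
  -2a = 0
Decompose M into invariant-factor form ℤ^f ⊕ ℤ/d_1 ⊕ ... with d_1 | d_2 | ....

rank_ℚ(R)=1; free=2−1=1
SNF(R) diag = [2] → torsion [2]

Answer: M ≅ ℤ^1 ⊕ ℤ/2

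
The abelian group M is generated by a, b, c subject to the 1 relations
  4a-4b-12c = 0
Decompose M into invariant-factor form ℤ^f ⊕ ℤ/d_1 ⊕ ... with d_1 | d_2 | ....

rank_ℚ(R)=1; free=3−1=2
SNF(R) diag = [4] → torsion [4]

Answer: M ≅ ℤ^2 ⊕ ℤ/4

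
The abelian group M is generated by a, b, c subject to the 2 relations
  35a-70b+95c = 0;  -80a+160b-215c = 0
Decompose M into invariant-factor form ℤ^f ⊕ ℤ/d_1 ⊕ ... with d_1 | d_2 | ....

rank_ℚ(R)=2; free=3−2=1
SNF(R) diag = [5, 15] → torsion [5, 15]

Answer: M ≅ ℤ^1 ⊕ ℤ/5 ⊕ ℤ/15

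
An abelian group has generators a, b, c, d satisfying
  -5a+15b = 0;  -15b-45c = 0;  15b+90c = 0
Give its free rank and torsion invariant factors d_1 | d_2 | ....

rank_ℚ(R)=3; free=4−3=1
SNF(R) diag = [5, 15, 45] → torsion [5, 15, 45]

Answer: M ≅ ℤ^1 ⊕ ℤ/5 ⊕ ℤ/15 ⊕ ℤ/45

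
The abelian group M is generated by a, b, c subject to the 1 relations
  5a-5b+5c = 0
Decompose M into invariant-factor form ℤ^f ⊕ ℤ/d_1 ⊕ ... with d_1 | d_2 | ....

Answer: M ≅ ℤ^2 ⊕ ℤ/5

Derivation:
rank_ℚ(R)=1; free=3−1=2
SNF(R) diag = [5] → torsion [5]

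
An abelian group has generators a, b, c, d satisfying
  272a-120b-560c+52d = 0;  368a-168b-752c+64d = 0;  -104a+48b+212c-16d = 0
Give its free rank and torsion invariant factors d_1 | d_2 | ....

Answer: M ≅ ℤ^1 ⊕ ℤ/4 ⊕ ℤ/12 ⊕ ℤ/24

Derivation:
rank_ℚ(R)=3; free=4−3=1
SNF(R) diag = [4, 12, 24] → torsion [4, 12, 24]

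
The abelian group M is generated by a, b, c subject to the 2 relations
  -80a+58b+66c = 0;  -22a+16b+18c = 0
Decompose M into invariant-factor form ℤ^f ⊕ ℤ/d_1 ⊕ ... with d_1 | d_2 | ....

Answer: M ≅ ℤ^1 ⊕ ℤ/2 ⊕ ℤ/2

Derivation:
rank_ℚ(R)=2; free=3−2=1
SNF(R) diag = [2, 2] → torsion [2, 2]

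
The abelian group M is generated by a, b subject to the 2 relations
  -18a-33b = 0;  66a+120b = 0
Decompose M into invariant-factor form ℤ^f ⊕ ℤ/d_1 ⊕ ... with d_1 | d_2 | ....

rank_ℚ(R)=2; free=2−2=0
SNF(R) diag = [3, 6] → torsion [3, 6]

Answer: M ≅ ℤ/3 ⊕ ℤ/6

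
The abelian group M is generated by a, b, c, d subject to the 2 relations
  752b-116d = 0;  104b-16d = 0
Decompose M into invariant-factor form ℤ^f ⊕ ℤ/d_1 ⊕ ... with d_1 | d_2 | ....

Answer: M ≅ ℤ^2 ⊕ ℤ/4 ⊕ ℤ/8

Derivation:
rank_ℚ(R)=2; free=4−2=2
SNF(R) diag = [4, 8] → torsion [4, 8]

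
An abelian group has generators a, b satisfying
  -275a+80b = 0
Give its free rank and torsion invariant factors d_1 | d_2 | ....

rank_ℚ(R)=1; free=2−1=1
SNF(R) diag = [5] → torsion [5]

Answer: M ≅ ℤ^1 ⊕ ℤ/5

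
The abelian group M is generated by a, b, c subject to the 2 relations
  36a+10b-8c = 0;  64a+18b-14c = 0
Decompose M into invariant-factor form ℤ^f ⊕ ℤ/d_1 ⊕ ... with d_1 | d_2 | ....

rank_ℚ(R)=2; free=3−2=1
SNF(R) diag = [2, 2] → torsion [2, 2]

Answer: M ≅ ℤ^1 ⊕ ℤ/2 ⊕ ℤ/2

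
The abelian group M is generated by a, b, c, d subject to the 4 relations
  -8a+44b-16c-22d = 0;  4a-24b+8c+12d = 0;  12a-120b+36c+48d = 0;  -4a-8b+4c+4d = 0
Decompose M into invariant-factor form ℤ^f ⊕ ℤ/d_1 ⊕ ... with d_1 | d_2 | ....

Answer: M ≅ ℤ/2 ⊕ ℤ/4 ⊕ ℤ/12 ⊕ ℤ/24

Derivation:
rank_ℚ(R)=4; free=4−4=0
SNF(R) diag = [2, 4, 12, 24] → torsion [2, 4, 12, 24]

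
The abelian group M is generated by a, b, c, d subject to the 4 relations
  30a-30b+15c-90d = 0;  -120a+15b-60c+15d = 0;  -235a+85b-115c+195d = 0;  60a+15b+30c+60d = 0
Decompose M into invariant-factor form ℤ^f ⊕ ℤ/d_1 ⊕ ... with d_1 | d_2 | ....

rank_ℚ(R)=4; free=4−4=0
SNF(R) diag = [5, 15, 15, 45] → torsion [5, 15, 15, 45]

Answer: M ≅ ℤ/5 ⊕ ℤ/15 ⊕ ℤ/15 ⊕ ℤ/45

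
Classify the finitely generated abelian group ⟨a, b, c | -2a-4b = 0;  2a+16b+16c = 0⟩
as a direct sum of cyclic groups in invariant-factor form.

rank_ℚ(R)=2; free=3−2=1
SNF(R) diag = [2, 4] → torsion [2, 4]

Answer: M ≅ ℤ^1 ⊕ ℤ/2 ⊕ ℤ/4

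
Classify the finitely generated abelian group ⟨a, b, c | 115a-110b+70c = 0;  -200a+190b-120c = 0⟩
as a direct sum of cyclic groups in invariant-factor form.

Answer: M ≅ ℤ^1 ⊕ ℤ/5 ⊕ ℤ/10

Derivation:
rank_ℚ(R)=2; free=3−2=1
SNF(R) diag = [5, 10] → torsion [5, 10]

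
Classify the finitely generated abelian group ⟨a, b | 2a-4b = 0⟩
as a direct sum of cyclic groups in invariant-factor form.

rank_ℚ(R)=1; free=2−1=1
SNF(R) diag = [2] → torsion [2]

Answer: M ≅ ℤ^1 ⊕ ℤ/2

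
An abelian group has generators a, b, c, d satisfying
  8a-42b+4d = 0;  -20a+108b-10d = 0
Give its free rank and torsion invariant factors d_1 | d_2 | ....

Answer: M ≅ ℤ^2 ⊕ ℤ/2 ⊕ ℤ/6

Derivation:
rank_ℚ(R)=2; free=4−2=2
SNF(R) diag = [2, 6] → torsion [2, 6]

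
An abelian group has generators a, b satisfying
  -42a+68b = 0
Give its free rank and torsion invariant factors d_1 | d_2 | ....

rank_ℚ(R)=1; free=2−1=1
SNF(R) diag = [2] → torsion [2]

Answer: M ≅ ℤ^1 ⊕ ℤ/2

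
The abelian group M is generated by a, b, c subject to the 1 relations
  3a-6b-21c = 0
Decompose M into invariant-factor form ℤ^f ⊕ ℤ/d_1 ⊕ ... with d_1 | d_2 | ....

Answer: M ≅ ℤ^2 ⊕ ℤ/3

Derivation:
rank_ℚ(R)=1; free=3−1=2
SNF(R) diag = [3] → torsion [3]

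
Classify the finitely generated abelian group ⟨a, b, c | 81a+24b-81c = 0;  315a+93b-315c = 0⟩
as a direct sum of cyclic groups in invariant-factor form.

rank_ℚ(R)=2; free=3−2=1
SNF(R) diag = [3, 9] → torsion [3, 9]

Answer: M ≅ ℤ^1 ⊕ ℤ/3 ⊕ ℤ/9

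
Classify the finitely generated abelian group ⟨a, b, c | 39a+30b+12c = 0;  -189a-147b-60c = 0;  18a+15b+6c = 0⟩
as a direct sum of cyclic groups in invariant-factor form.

Answer: M ≅ ℤ/3 ⊕ ℤ/3 ⊕ ℤ/6

Derivation:
rank_ℚ(R)=3; free=3−3=0
SNF(R) diag = [3, 3, 6] → torsion [3, 3, 6]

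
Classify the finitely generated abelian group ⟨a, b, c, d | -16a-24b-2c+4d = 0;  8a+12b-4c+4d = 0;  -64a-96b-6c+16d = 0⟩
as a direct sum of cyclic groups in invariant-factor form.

Answer: M ≅ ℤ^1 ⊕ ℤ/2 ⊕ ℤ/4 ⊕ ℤ/12

Derivation:
rank_ℚ(R)=3; free=4−3=1
SNF(R) diag = [2, 4, 12] → torsion [2, 4, 12]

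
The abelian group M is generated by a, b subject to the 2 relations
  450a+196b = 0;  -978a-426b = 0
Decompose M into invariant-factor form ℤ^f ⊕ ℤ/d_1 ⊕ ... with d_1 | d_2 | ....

rank_ℚ(R)=2; free=2−2=0
SNF(R) diag = [2, 6] → torsion [2, 6]

Answer: M ≅ ℤ/2 ⊕ ℤ/6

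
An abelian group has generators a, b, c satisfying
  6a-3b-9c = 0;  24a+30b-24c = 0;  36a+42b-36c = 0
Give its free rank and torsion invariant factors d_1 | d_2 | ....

rank_ℚ(R)=3; free=3−3=0
SNF(R) diag = [3, 6, 12] → torsion [3, 6, 12]

Answer: M ≅ ℤ/3 ⊕ ℤ/6 ⊕ ℤ/12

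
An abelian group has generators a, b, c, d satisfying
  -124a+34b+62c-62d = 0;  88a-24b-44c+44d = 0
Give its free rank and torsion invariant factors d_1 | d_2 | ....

Answer: M ≅ ℤ^2 ⊕ ℤ/2 ⊕ ℤ/4

Derivation:
rank_ℚ(R)=2; free=4−2=2
SNF(R) diag = [2, 4] → torsion [2, 4]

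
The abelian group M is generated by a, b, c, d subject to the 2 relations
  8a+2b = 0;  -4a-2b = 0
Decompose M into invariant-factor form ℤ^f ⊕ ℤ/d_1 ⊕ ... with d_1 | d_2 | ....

rank_ℚ(R)=2; free=4−2=2
SNF(R) diag = [2, 4] → torsion [2, 4]

Answer: M ≅ ℤ^2 ⊕ ℤ/2 ⊕ ℤ/4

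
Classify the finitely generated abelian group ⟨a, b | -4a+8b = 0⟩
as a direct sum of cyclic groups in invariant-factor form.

rank_ℚ(R)=1; free=2−1=1
SNF(R) diag = [4] → torsion [4]

Answer: M ≅ ℤ^1 ⊕ ℤ/4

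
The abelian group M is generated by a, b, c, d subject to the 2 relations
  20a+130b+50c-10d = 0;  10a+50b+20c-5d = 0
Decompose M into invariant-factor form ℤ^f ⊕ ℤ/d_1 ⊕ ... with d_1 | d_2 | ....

Answer: M ≅ ℤ^2 ⊕ ℤ/5 ⊕ ℤ/10

Derivation:
rank_ℚ(R)=2; free=4−2=2
SNF(R) diag = [5, 10] → torsion [5, 10]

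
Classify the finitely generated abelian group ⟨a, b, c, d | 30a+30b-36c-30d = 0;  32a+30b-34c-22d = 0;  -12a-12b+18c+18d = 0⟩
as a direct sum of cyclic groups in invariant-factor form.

Answer: M ≅ ℤ^1 ⊕ ℤ/2 ⊕ ℤ/6 ⊕ ℤ/6

Derivation:
rank_ℚ(R)=3; free=4−3=1
SNF(R) diag = [2, 6, 6] → torsion [2, 6, 6]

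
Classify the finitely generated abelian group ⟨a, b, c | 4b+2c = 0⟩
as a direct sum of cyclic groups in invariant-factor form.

Answer: M ≅ ℤ^2 ⊕ ℤ/2

Derivation:
rank_ℚ(R)=1; free=3−1=2
SNF(R) diag = [2] → torsion [2]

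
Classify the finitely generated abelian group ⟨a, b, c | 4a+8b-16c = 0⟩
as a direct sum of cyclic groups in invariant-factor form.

Answer: M ≅ ℤ^2 ⊕ ℤ/4

Derivation:
rank_ℚ(R)=1; free=3−1=2
SNF(R) diag = [4] → torsion [4]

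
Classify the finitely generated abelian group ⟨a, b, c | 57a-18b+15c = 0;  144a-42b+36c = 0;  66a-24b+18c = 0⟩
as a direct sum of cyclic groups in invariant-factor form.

Answer: M ≅ ℤ/3 ⊕ ℤ/6 ⊕ ℤ/12

Derivation:
rank_ℚ(R)=3; free=3−3=0
SNF(R) diag = [3, 6, 12] → torsion [3, 6, 12]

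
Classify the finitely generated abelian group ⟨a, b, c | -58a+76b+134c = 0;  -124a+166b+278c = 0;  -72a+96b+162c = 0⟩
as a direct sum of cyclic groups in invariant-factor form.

Answer: M ≅ ℤ/2 ⊕ ℤ/6 ⊕ ℤ/6

Derivation:
rank_ℚ(R)=3; free=3−3=0
SNF(R) diag = [2, 6, 6] → torsion [2, 6, 6]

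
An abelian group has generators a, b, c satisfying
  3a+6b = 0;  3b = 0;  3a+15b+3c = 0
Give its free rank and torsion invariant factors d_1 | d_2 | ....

Answer: M ≅ ℤ/3 ⊕ ℤ/3 ⊕ ℤ/3

Derivation:
rank_ℚ(R)=3; free=3−3=0
SNF(R) diag = [3, 3, 3] → torsion [3, 3, 3]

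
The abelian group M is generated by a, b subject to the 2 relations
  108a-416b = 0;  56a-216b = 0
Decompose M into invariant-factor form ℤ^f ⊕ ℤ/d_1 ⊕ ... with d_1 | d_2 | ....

rank_ℚ(R)=2; free=2−2=0
SNF(R) diag = [4, 8] → torsion [4, 8]

Answer: M ≅ ℤ/4 ⊕ ℤ/8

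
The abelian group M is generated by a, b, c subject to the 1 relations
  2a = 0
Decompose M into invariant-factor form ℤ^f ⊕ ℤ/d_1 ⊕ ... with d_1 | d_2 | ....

rank_ℚ(R)=1; free=3−1=2
SNF(R) diag = [2] → torsion [2]

Answer: M ≅ ℤ^2 ⊕ ℤ/2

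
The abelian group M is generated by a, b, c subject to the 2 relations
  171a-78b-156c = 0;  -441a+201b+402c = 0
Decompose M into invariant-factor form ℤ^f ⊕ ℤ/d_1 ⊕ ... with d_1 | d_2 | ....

Answer: M ≅ ℤ^1 ⊕ ℤ/3 ⊕ ℤ/9

Derivation:
rank_ℚ(R)=2; free=3−2=1
SNF(R) diag = [3, 9] → torsion [3, 9]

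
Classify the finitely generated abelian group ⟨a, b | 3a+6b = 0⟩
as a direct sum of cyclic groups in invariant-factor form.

rank_ℚ(R)=1; free=2−1=1
SNF(R) diag = [3] → torsion [3]

Answer: M ≅ ℤ^1 ⊕ ℤ/3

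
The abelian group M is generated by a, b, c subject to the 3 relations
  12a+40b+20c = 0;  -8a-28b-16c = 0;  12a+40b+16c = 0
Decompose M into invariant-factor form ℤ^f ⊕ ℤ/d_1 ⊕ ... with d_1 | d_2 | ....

rank_ℚ(R)=3; free=3−3=0
SNF(R) diag = [4, 4, 4] → torsion [4, 4, 4]

Answer: M ≅ ℤ/4 ⊕ ℤ/4 ⊕ ℤ/4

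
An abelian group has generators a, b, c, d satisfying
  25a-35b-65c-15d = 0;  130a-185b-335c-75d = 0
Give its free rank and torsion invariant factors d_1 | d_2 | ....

Answer: M ≅ ℤ^2 ⊕ ℤ/5 ⊕ ℤ/15

Derivation:
rank_ℚ(R)=2; free=4−2=2
SNF(R) diag = [5, 15] → torsion [5, 15]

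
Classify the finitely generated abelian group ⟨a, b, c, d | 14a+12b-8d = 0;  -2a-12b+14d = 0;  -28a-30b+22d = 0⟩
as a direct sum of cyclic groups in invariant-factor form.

rank_ℚ(R)=3; free=4−3=1
SNF(R) diag = [2, 6, 18] → torsion [2, 6, 18]

Answer: M ≅ ℤ^1 ⊕ ℤ/2 ⊕ ℤ/6 ⊕ ℤ/18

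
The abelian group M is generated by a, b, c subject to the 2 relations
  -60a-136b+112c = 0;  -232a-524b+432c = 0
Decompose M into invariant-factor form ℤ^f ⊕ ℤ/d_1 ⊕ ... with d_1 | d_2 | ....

rank_ℚ(R)=2; free=3−2=1
SNF(R) diag = [4, 4] → torsion [4, 4]

Answer: M ≅ ℤ^1 ⊕ ℤ/4 ⊕ ℤ/4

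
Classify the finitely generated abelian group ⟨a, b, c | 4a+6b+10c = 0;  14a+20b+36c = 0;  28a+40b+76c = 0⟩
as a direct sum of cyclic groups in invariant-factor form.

Answer: M ≅ ℤ/2 ⊕ ℤ/2 ⊕ ℤ/4

Derivation:
rank_ℚ(R)=3; free=3−3=0
SNF(R) diag = [2, 2, 4] → torsion [2, 2, 4]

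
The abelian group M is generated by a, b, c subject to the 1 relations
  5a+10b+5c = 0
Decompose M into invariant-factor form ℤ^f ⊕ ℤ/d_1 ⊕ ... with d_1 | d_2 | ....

Answer: M ≅ ℤ^2 ⊕ ℤ/5

Derivation:
rank_ℚ(R)=1; free=3−1=2
SNF(R) diag = [5] → torsion [5]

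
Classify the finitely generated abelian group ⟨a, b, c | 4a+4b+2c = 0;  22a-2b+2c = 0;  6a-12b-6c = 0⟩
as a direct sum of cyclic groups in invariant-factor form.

rank_ℚ(R)=3; free=3−3=0
SNF(R) diag = [2, 6, 18] → torsion [2, 6, 18]

Answer: M ≅ ℤ/2 ⊕ ℤ/6 ⊕ ℤ/18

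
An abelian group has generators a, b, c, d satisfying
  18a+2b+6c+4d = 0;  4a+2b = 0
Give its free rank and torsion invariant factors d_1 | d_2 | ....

rank_ℚ(R)=2; free=4−2=2
SNF(R) diag = [2, 2] → torsion [2, 2]

Answer: M ≅ ℤ^2 ⊕ ℤ/2 ⊕ ℤ/2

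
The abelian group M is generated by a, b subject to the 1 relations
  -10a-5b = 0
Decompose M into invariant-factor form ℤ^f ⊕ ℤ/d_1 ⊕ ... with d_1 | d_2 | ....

Answer: M ≅ ℤ^1 ⊕ ℤ/5

Derivation:
rank_ℚ(R)=1; free=2−1=1
SNF(R) diag = [5] → torsion [5]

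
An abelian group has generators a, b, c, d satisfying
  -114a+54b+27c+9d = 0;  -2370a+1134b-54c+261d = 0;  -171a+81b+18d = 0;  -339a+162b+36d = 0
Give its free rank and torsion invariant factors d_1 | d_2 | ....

rank_ℚ(R)=4; free=4−4=0
SNF(R) diag = [3, 9, 27, 27] → torsion [3, 9, 27, 27]

Answer: M ≅ ℤ/3 ⊕ ℤ/9 ⊕ ℤ/27 ⊕ ℤ/27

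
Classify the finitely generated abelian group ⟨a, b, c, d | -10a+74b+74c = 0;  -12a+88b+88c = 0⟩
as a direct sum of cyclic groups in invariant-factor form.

Answer: M ≅ ℤ^2 ⊕ ℤ/2 ⊕ ℤ/4

Derivation:
rank_ℚ(R)=2; free=4−2=2
SNF(R) diag = [2, 4] → torsion [2, 4]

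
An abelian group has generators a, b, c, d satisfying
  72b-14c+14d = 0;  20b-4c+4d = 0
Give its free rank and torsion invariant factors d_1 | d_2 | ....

rank_ℚ(R)=2; free=4−2=2
SNF(R) diag = [2, 4] → torsion [2, 4]

Answer: M ≅ ℤ^2 ⊕ ℤ/2 ⊕ ℤ/4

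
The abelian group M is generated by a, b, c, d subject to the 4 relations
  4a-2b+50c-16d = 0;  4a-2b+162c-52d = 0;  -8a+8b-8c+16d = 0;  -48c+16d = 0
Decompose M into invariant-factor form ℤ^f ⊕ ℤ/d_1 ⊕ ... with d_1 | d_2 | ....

rank_ℚ(R)=4; free=4−4=0
SNF(R) diag = [2, 4, 8, 16] → torsion [2, 4, 8, 16]

Answer: M ≅ ℤ/2 ⊕ ℤ/4 ⊕ ℤ/8 ⊕ ℤ/16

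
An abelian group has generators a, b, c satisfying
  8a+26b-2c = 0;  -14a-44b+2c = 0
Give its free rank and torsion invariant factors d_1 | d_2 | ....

rank_ℚ(R)=2; free=3−2=1
SNF(R) diag = [2, 6] → torsion [2, 6]

Answer: M ≅ ℤ^1 ⊕ ℤ/2 ⊕ ℤ/6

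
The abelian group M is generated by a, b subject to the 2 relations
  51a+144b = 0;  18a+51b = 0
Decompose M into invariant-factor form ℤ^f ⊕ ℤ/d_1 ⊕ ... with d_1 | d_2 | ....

rank_ℚ(R)=2; free=2−2=0
SNF(R) diag = [3, 3] → torsion [3, 3]

Answer: M ≅ ℤ/3 ⊕ ℤ/3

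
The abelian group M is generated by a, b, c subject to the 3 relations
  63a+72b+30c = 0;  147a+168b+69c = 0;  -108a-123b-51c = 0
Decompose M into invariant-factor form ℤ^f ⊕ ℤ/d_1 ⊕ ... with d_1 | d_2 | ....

Answer: M ≅ ℤ/3 ⊕ ℤ/3 ⊕ ℤ/3

Derivation:
rank_ℚ(R)=3; free=3−3=0
SNF(R) diag = [3, 3, 3] → torsion [3, 3, 3]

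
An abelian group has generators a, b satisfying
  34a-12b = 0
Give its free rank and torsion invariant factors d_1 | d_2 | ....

rank_ℚ(R)=1; free=2−1=1
SNF(R) diag = [2] → torsion [2]

Answer: M ≅ ℤ^1 ⊕ ℤ/2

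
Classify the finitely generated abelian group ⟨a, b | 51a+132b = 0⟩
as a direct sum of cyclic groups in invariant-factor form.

Answer: M ≅ ℤ^1 ⊕ ℤ/3

Derivation:
rank_ℚ(R)=1; free=2−1=1
SNF(R) diag = [3] → torsion [3]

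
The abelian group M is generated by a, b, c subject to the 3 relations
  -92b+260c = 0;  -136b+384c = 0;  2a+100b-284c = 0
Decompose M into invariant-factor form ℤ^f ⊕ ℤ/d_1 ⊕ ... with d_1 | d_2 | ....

rank_ℚ(R)=3; free=3−3=0
SNF(R) diag = [2, 4, 8] → torsion [2, 4, 8]

Answer: M ≅ ℤ/2 ⊕ ℤ/4 ⊕ ℤ/8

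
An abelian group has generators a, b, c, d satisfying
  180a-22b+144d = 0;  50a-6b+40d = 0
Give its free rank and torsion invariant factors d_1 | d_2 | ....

rank_ℚ(R)=2; free=4−2=2
SNF(R) diag = [2, 2] → torsion [2, 2]

Answer: M ≅ ℤ^2 ⊕ ℤ/2 ⊕ ℤ/2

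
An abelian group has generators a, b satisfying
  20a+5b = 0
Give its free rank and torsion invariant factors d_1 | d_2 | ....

rank_ℚ(R)=1; free=2−1=1
SNF(R) diag = [5] → torsion [5]

Answer: M ≅ ℤ^1 ⊕ ℤ/5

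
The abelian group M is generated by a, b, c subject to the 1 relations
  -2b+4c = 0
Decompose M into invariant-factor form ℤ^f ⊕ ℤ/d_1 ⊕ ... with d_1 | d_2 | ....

rank_ℚ(R)=1; free=3−1=2
SNF(R) diag = [2] → torsion [2]

Answer: M ≅ ℤ^2 ⊕ ℤ/2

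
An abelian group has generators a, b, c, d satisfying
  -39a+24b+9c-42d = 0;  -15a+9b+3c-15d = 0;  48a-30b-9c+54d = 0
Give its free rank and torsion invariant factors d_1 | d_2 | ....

rank_ℚ(R)=3; free=4−3=1
SNF(R) diag = [3, 3, 3] → torsion [3, 3, 3]

Answer: M ≅ ℤ^1 ⊕ ℤ/3 ⊕ ℤ/3 ⊕ ℤ/3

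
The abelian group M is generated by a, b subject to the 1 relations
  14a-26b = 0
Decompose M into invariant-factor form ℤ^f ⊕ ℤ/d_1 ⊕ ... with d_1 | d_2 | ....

Answer: M ≅ ℤ^1 ⊕ ℤ/2

Derivation:
rank_ℚ(R)=1; free=2−1=1
SNF(R) diag = [2] → torsion [2]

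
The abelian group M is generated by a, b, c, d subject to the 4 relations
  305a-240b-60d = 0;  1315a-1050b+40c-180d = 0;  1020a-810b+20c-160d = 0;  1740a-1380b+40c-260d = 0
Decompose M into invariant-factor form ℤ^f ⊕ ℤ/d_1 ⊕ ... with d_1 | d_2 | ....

Answer: M ≅ ℤ/5 ⊕ ℤ/10 ⊕ ℤ/20 ⊕ ℤ/60

Derivation:
rank_ℚ(R)=4; free=4−4=0
SNF(R) diag = [5, 10, 20, 60] → torsion [5, 10, 20, 60]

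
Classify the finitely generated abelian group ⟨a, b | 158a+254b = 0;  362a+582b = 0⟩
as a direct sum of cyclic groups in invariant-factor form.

rank_ℚ(R)=2; free=2−2=0
SNF(R) diag = [2, 4] → torsion [2, 4]

Answer: M ≅ ℤ/2 ⊕ ℤ/4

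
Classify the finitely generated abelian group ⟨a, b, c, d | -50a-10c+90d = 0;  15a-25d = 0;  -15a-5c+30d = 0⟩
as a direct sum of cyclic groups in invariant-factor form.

rank_ℚ(R)=3; free=4−3=1
SNF(R) diag = [5, 5, 10] → torsion [5, 5, 10]

Answer: M ≅ ℤ^1 ⊕ ℤ/5 ⊕ ℤ/5 ⊕ ℤ/10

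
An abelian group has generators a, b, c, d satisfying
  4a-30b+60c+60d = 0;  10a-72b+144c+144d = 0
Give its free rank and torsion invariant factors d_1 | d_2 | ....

Answer: M ≅ ℤ^2 ⊕ ℤ/2 ⊕ ℤ/6

Derivation:
rank_ℚ(R)=2; free=4−2=2
SNF(R) diag = [2, 6] → torsion [2, 6]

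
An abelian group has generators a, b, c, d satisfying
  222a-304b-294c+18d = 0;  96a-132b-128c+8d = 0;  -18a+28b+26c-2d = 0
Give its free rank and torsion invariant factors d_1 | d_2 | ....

Answer: M ≅ ℤ^1 ⊕ ℤ/2 ⊕ ℤ/4 ⊕ ℤ/12

Derivation:
rank_ℚ(R)=3; free=4−3=1
SNF(R) diag = [2, 4, 12] → torsion [2, 4, 12]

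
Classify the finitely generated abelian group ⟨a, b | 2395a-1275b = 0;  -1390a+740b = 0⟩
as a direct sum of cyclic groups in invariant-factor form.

Answer: M ≅ ℤ/5 ⊕ ℤ/10

Derivation:
rank_ℚ(R)=2; free=2−2=0
SNF(R) diag = [5, 10] → torsion [5, 10]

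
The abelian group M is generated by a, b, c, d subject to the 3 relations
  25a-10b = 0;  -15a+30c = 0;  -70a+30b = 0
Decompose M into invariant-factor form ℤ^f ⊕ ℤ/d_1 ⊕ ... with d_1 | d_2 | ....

Answer: M ≅ ℤ^1 ⊕ ℤ/5 ⊕ ℤ/10 ⊕ ℤ/30

Derivation:
rank_ℚ(R)=3; free=4−3=1
SNF(R) diag = [5, 10, 30] → torsion [5, 10, 30]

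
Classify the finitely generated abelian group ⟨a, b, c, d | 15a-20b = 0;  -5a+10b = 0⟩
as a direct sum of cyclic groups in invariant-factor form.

rank_ℚ(R)=2; free=4−2=2
SNF(R) diag = [5, 10] → torsion [5, 10]

Answer: M ≅ ℤ^2 ⊕ ℤ/5 ⊕ ℤ/10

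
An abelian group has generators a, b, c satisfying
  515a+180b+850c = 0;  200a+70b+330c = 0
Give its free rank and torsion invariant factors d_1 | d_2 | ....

Answer: M ≅ ℤ^1 ⊕ ℤ/5 ⊕ ℤ/10

Derivation:
rank_ℚ(R)=2; free=3−2=1
SNF(R) diag = [5, 10] → torsion [5, 10]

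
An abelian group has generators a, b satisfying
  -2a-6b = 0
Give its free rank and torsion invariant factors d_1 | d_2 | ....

rank_ℚ(R)=1; free=2−1=1
SNF(R) diag = [2] → torsion [2]

Answer: M ≅ ℤ^1 ⊕ ℤ/2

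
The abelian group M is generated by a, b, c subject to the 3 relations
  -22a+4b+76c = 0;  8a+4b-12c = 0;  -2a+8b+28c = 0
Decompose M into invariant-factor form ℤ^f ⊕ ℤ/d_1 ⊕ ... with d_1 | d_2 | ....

Answer: M ≅ ℤ/2 ⊕ ℤ/4 ⊕ ℤ/12

Derivation:
rank_ℚ(R)=3; free=3−3=0
SNF(R) diag = [2, 4, 12] → torsion [2, 4, 12]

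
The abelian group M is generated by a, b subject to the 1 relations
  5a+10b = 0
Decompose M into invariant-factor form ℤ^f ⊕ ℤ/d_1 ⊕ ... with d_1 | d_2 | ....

Answer: M ≅ ℤ^1 ⊕ ℤ/5

Derivation:
rank_ℚ(R)=1; free=2−1=1
SNF(R) diag = [5] → torsion [5]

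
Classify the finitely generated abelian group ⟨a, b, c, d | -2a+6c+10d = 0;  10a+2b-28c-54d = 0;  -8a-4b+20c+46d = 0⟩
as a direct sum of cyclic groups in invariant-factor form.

Answer: M ≅ ℤ^1 ⊕ ℤ/2 ⊕ ℤ/2 ⊕ ℤ/2

Derivation:
rank_ℚ(R)=3; free=4−3=1
SNF(R) diag = [2, 2, 2] → torsion [2, 2, 2]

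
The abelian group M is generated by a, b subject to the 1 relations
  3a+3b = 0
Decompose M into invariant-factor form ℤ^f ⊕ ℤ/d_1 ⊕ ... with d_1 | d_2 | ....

rank_ℚ(R)=1; free=2−1=1
SNF(R) diag = [3] → torsion [3]

Answer: M ≅ ℤ^1 ⊕ ℤ/3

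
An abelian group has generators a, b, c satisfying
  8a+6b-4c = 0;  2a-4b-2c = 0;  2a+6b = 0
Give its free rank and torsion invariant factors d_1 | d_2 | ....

rank_ℚ(R)=3; free=3−3=0
SNF(R) diag = [2, 2, 2] → torsion [2, 2, 2]

Answer: M ≅ ℤ/2 ⊕ ℤ/2 ⊕ ℤ/2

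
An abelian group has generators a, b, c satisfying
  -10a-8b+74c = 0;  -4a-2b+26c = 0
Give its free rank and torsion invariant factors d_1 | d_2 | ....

rank_ℚ(R)=2; free=3−2=1
SNF(R) diag = [2, 6] → torsion [2, 6]

Answer: M ≅ ℤ^1 ⊕ ℤ/2 ⊕ ℤ/6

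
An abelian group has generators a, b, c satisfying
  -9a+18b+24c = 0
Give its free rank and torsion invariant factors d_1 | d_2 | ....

rank_ℚ(R)=1; free=3−1=2
SNF(R) diag = [3] → torsion [3]

Answer: M ≅ ℤ^2 ⊕ ℤ/3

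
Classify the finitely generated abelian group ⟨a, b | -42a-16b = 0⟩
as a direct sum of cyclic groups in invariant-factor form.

rank_ℚ(R)=1; free=2−1=1
SNF(R) diag = [2] → torsion [2]

Answer: M ≅ ℤ^1 ⊕ ℤ/2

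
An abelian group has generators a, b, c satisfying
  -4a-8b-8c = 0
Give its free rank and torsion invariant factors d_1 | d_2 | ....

Answer: M ≅ ℤ^2 ⊕ ℤ/4

Derivation:
rank_ℚ(R)=1; free=3−1=2
SNF(R) diag = [4] → torsion [4]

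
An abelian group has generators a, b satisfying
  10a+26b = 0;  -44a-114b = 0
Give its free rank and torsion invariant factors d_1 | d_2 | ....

rank_ℚ(R)=2; free=2−2=0
SNF(R) diag = [2, 2] → torsion [2, 2]

Answer: M ≅ ℤ/2 ⊕ ℤ/2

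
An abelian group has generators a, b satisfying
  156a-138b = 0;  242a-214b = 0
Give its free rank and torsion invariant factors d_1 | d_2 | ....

rank_ℚ(R)=2; free=2−2=0
SNF(R) diag = [2, 6] → torsion [2, 6]

Answer: M ≅ ℤ/2 ⊕ ℤ/6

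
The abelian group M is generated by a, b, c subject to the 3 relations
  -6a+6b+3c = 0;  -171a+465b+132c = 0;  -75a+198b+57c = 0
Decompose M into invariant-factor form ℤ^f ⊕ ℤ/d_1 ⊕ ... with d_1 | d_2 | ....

Answer: M ≅ ℤ/3 ⊕ ℤ/3 ⊕ ℤ/9

Derivation:
rank_ℚ(R)=3; free=3−3=0
SNF(R) diag = [3, 3, 9] → torsion [3, 3, 9]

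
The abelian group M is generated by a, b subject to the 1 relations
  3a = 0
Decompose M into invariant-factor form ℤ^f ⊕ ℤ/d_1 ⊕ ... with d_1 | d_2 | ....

rank_ℚ(R)=1; free=2−1=1
SNF(R) diag = [3] → torsion [3]

Answer: M ≅ ℤ^1 ⊕ ℤ/3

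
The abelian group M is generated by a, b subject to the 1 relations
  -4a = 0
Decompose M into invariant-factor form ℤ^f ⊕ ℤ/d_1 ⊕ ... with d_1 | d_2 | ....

Answer: M ≅ ℤ^1 ⊕ ℤ/4

Derivation:
rank_ℚ(R)=1; free=2−1=1
SNF(R) diag = [4] → torsion [4]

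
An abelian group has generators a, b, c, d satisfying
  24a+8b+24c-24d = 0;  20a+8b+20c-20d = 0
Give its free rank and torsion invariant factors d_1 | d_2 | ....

Answer: M ≅ ℤ^2 ⊕ ℤ/4 ⊕ ℤ/8

Derivation:
rank_ℚ(R)=2; free=4−2=2
SNF(R) diag = [4, 8] → torsion [4, 8]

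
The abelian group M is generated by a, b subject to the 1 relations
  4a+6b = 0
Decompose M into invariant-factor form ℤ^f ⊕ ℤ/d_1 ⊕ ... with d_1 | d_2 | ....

rank_ℚ(R)=1; free=2−1=1
SNF(R) diag = [2] → torsion [2]

Answer: M ≅ ℤ^1 ⊕ ℤ/2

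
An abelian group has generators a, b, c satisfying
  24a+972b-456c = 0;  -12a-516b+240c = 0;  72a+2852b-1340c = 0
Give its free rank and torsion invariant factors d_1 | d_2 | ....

rank_ℚ(R)=3; free=3−3=0
SNF(R) diag = [4, 12, 36] → torsion [4, 12, 36]

Answer: M ≅ ℤ/4 ⊕ ℤ/12 ⊕ ℤ/36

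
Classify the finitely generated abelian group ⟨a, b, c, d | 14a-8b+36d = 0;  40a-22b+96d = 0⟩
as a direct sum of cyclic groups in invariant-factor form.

Answer: M ≅ ℤ^2 ⊕ ℤ/2 ⊕ ℤ/6

Derivation:
rank_ℚ(R)=2; free=4−2=2
SNF(R) diag = [2, 6] → torsion [2, 6]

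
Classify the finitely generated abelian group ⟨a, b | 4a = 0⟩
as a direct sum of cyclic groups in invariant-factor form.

rank_ℚ(R)=1; free=2−1=1
SNF(R) diag = [4] → torsion [4]

Answer: M ≅ ℤ^1 ⊕ ℤ/4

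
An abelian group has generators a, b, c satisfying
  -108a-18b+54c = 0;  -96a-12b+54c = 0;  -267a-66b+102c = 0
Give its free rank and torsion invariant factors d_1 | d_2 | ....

rank_ℚ(R)=3; free=3−3=0
SNF(R) diag = [3, 6, 18] → torsion [3, 6, 18]

Answer: M ≅ ℤ/3 ⊕ ℤ/6 ⊕ ℤ/18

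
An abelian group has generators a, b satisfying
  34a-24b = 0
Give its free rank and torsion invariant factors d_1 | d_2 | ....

Answer: M ≅ ℤ^1 ⊕ ℤ/2

Derivation:
rank_ℚ(R)=1; free=2−1=1
SNF(R) diag = [2] → torsion [2]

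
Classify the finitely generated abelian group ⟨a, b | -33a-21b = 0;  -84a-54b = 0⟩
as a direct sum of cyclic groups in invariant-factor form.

rank_ℚ(R)=2; free=2−2=0
SNF(R) diag = [3, 6] → torsion [3, 6]

Answer: M ≅ ℤ/3 ⊕ ℤ/6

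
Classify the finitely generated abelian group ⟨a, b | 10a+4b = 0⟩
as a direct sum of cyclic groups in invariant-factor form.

rank_ℚ(R)=1; free=2−1=1
SNF(R) diag = [2] → torsion [2]

Answer: M ≅ ℤ^1 ⊕ ℤ/2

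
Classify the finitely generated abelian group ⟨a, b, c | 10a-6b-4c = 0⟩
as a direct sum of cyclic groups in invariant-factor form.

Answer: M ≅ ℤ^2 ⊕ ℤ/2

Derivation:
rank_ℚ(R)=1; free=3−1=2
SNF(R) diag = [2] → torsion [2]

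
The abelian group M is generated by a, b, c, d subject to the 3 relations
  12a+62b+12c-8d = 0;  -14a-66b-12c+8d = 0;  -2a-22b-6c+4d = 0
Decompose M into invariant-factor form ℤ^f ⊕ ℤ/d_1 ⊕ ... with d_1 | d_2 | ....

rank_ℚ(R)=3; free=4−3=1
SNF(R) diag = [2, 2, 2] → torsion [2, 2, 2]

Answer: M ≅ ℤ^1 ⊕ ℤ/2 ⊕ ℤ/2 ⊕ ℤ/2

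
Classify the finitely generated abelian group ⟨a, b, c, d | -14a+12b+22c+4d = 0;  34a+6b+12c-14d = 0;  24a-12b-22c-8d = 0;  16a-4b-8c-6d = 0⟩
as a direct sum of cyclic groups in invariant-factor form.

rank_ℚ(R)=4; free=4−4=0
SNF(R) diag = [2, 2, 2, 2] → torsion [2, 2, 2, 2]

Answer: M ≅ ℤ/2 ⊕ ℤ/2 ⊕ ℤ/2 ⊕ ℤ/2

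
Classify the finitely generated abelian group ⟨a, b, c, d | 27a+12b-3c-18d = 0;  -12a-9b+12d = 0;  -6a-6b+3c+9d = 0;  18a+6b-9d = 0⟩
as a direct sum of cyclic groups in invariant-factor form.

rank_ℚ(R)=4; free=4−4=0
SNF(R) diag = [3, 3, 3, 3] → torsion [3, 3, 3, 3]

Answer: M ≅ ℤ/3 ⊕ ℤ/3 ⊕ ℤ/3 ⊕ ℤ/3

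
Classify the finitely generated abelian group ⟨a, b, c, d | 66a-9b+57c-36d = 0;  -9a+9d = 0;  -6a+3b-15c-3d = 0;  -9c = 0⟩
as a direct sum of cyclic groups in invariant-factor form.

Answer: M ≅ ℤ/3 ⊕ ℤ/3 ⊕ ℤ/9 ⊕ ℤ/9

Derivation:
rank_ℚ(R)=4; free=4−4=0
SNF(R) diag = [3, 3, 9, 9] → torsion [3, 3, 9, 9]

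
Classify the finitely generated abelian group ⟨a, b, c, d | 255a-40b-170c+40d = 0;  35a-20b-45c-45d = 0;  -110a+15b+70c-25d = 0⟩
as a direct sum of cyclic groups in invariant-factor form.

rank_ℚ(R)=3; free=4−3=1
SNF(R) diag = [5, 5, 5] → torsion [5, 5, 5]

Answer: M ≅ ℤ^1 ⊕ ℤ/5 ⊕ ℤ/5 ⊕ ℤ/5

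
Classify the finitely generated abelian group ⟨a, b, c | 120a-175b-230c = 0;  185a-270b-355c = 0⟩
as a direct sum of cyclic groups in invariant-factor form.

Answer: M ≅ ℤ^1 ⊕ ℤ/5 ⊕ ℤ/5

Derivation:
rank_ℚ(R)=2; free=3−2=1
SNF(R) diag = [5, 5] → torsion [5, 5]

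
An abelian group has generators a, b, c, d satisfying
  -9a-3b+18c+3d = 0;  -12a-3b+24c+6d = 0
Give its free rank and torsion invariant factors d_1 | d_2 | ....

rank_ℚ(R)=2; free=4−2=2
SNF(R) diag = [3, 3] → torsion [3, 3]

Answer: M ≅ ℤ^2 ⊕ ℤ/3 ⊕ ℤ/3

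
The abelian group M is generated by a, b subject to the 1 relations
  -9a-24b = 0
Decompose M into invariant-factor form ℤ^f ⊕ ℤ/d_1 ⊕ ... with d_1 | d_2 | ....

Answer: M ≅ ℤ^1 ⊕ ℤ/3

Derivation:
rank_ℚ(R)=1; free=2−1=1
SNF(R) diag = [3] → torsion [3]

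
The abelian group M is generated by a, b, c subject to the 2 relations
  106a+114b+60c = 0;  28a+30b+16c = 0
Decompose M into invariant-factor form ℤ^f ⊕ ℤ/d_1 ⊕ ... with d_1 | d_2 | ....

rank_ℚ(R)=2; free=3−2=1
SNF(R) diag = [2, 2] → torsion [2, 2]

Answer: M ≅ ℤ^1 ⊕ ℤ/2 ⊕ ℤ/2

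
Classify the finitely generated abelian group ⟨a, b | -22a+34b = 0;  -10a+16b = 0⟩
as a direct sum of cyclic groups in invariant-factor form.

rank_ℚ(R)=2; free=2−2=0
SNF(R) diag = [2, 6] → torsion [2, 6]

Answer: M ≅ ℤ/2 ⊕ ℤ/6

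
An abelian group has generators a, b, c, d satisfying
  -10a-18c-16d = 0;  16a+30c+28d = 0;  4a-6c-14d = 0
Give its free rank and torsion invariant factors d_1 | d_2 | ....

Answer: M ≅ ℤ^1 ⊕ ℤ/2 ⊕ ℤ/6 ⊕ ℤ/6

Derivation:
rank_ℚ(R)=3; free=4−3=1
SNF(R) diag = [2, 6, 6] → torsion [2, 6, 6]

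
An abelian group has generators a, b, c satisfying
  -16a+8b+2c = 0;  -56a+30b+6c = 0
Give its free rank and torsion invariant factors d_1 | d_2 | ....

Answer: M ≅ ℤ^1 ⊕ ℤ/2 ⊕ ℤ/2

Derivation:
rank_ℚ(R)=2; free=3−2=1
SNF(R) diag = [2, 2] → torsion [2, 2]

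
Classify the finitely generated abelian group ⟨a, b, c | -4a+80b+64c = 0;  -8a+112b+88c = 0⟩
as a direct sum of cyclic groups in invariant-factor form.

rank_ℚ(R)=2; free=3−2=1
SNF(R) diag = [4, 8] → torsion [4, 8]

Answer: M ≅ ℤ^1 ⊕ ℤ/4 ⊕ ℤ/8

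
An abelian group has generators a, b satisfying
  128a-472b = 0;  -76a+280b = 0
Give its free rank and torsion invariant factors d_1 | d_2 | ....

Answer: M ≅ ℤ/4 ⊕ ℤ/8

Derivation:
rank_ℚ(R)=2; free=2−2=0
SNF(R) diag = [4, 8] → torsion [4, 8]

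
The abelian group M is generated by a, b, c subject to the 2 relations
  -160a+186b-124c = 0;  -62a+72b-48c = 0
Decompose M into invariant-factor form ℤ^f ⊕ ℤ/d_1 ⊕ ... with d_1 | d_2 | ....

Answer: M ≅ ℤ^1 ⊕ ℤ/2 ⊕ ℤ/2

Derivation:
rank_ℚ(R)=2; free=3−2=1
SNF(R) diag = [2, 2] → torsion [2, 2]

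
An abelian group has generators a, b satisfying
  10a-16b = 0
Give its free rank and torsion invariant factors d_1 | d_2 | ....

rank_ℚ(R)=1; free=2−1=1
SNF(R) diag = [2] → torsion [2]

Answer: M ≅ ℤ^1 ⊕ ℤ/2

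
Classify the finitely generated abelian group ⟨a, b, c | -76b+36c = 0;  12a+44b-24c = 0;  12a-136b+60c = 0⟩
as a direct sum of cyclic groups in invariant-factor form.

rank_ℚ(R)=3; free=3−3=0
SNF(R) diag = [4, 12, 24] → torsion [4, 12, 24]

Answer: M ≅ ℤ/4 ⊕ ℤ/12 ⊕ ℤ/24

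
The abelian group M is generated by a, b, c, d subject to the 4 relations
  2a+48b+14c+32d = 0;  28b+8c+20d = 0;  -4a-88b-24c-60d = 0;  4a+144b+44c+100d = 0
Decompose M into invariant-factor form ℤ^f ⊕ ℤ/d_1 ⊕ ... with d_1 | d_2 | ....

rank_ℚ(R)=4; free=4−4=0
SNF(R) diag = [2, 4, 4, 12] → torsion [2, 4, 4, 12]

Answer: M ≅ ℤ/2 ⊕ ℤ/4 ⊕ ℤ/4 ⊕ ℤ/12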